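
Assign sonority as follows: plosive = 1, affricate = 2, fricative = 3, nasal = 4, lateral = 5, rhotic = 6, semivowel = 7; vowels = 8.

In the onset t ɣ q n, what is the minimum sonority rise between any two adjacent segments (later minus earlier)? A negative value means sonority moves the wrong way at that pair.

-2

/t/ is a plosive (sonority 1).
/ɣ/ is a fricative (sonority 3).
/q/ is a plosive (sonority 1).
/n/ is a nasal (sonority 4).
/t/→/ɣ/: change +2.
/ɣ/→/q/: change -2.
/q/→/n/: change +3.
Minimum = -2.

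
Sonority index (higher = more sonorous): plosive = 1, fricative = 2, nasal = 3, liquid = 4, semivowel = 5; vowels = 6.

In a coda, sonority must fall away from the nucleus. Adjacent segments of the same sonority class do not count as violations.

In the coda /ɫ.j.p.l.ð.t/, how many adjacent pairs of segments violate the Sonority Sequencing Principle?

/ɫ/ — liquid, sonority 4.
/j/ — semivowel, sonority 5.
/p/ — plosive, sonority 1.
/l/ — liquid, sonority 4.
/ð/ — fricative, sonority 2.
/t/ — plosive, sonority 1.
/ɫ/→/j/: 4→5 (does not fall) — violation.
/j/→/p/: 5→1 (falls) — ok.
/p/→/l/: 1→4 (does not fall) — violation.
/l/→/ð/: 4→2 (falls) — ok.
/ð/→/t/: 2→1 (falls) — ok.

2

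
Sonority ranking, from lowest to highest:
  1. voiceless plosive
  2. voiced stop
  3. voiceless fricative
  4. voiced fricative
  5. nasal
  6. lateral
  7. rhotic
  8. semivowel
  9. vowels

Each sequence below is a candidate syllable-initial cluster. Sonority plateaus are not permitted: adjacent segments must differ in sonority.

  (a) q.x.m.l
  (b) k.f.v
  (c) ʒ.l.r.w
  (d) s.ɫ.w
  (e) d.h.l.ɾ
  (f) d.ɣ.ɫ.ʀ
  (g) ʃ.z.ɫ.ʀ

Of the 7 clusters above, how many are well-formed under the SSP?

(a) sonority 1-3-5-6: well-formed.
(b) sonority 1-3-4: well-formed.
(c) sonority 4-6-7-8: well-formed.
(d) sonority 3-6-8: well-formed.
(e) sonority 2-3-6-7: well-formed.
(f) sonority 2-4-6-7: well-formed.
(g) sonority 3-4-6-7: well-formed.

7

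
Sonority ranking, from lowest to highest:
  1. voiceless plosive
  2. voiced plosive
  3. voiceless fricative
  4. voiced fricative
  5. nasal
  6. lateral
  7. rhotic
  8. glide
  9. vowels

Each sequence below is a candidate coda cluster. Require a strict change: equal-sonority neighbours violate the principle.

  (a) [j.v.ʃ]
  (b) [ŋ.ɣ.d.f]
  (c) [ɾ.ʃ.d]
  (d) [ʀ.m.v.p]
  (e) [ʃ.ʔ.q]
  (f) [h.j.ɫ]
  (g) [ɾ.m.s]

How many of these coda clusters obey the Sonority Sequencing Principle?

(a) [j.v.ʃ]: profile 8-4-3 — obeys.
(b) [ŋ.ɣ.d.f]: profile 5-4-2-3 — violates.
(c) [ɾ.ʃ.d]: profile 7-3-2 — obeys.
(d) [ʀ.m.v.p]: profile 7-5-4-1 — obeys.
(e) [ʃ.ʔ.q]: profile 3-1-1 — violates.
(f) [h.j.ɫ]: profile 3-8-6 — violates.
(g) [ɾ.m.s]: profile 7-5-3 — obeys.

4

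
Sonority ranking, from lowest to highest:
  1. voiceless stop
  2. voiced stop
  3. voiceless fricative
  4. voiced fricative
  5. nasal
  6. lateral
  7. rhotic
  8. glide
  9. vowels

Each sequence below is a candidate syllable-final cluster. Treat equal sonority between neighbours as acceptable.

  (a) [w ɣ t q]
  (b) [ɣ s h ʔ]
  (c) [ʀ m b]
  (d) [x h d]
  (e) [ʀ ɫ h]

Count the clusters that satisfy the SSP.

5

(a) 8-4-1-1 → obeys
(b) 4-3-3-1 → obeys
(c) 7-5-2 → obeys
(d) 3-3-2 → obeys
(e) 7-6-3 → obeys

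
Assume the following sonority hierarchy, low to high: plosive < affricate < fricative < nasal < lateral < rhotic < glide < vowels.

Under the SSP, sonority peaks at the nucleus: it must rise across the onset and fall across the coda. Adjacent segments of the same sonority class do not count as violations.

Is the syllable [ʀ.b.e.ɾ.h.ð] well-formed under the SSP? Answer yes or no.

Onset: /ʀ/ is a rhotic (sonority 6), /b/ is a plosive (sonority 1); then the nucleus /e/ (sonority 8).
Onset profile 6-1-8 — does not rise throughout.
Coda: /ɾ/ is a rhotic (sonority 6), /h/ is a fricative (sonority 3), /ð/ is a fricative (sonority 3).
Coda profile 8-6-3-3 — falls from the nucleus.

no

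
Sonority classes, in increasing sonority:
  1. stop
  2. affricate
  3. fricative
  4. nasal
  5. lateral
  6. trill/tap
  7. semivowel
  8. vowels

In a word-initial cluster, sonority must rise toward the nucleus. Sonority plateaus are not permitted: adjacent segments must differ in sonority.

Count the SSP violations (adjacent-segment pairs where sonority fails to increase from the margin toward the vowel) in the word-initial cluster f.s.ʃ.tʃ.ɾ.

3

/f/ — fricative, sonority 3.
/s/ — fricative, sonority 3.
/ʃ/ — fricative, sonority 3.
/tʃ/ — affricate, sonority 2.
/ɾ/ — trill/tap, sonority 6.
/f/→/s/: 3→3 (plateau) — violation.
/s/→/ʃ/: 3→3 (plateau) — violation.
/ʃ/→/tʃ/: 3→2 (does not rise) — violation.
/tʃ/→/ɾ/: 2→6 (rises) — ok.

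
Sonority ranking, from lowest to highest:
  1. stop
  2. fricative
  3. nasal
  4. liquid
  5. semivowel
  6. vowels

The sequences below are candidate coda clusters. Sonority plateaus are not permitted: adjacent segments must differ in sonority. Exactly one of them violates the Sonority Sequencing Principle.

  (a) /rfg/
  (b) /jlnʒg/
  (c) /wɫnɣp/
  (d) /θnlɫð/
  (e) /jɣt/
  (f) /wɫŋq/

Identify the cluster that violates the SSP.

d

(a) /rfg/: profile 4-2-1 — obeys.
(b) /jlnʒg/: profile 5-4-3-2-1 — obeys.
(c) /wɫnɣp/: profile 5-4-3-2-1 — obeys.
(d) /θnlɫð/: profile 2-3-4-4-2 — violates.
(e) /jɣt/: profile 5-2-1 — obeys.
(f) /wɫŋq/: profile 5-4-3-1 — obeys.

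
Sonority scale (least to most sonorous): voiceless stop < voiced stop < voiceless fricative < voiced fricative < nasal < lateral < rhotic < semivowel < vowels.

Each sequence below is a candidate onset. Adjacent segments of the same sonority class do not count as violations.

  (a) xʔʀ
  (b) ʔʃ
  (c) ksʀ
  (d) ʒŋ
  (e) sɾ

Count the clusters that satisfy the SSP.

4

(a) xʔʀ: profile 3-1-7 — violates.
(b) ʔʃ: profile 1-3 — obeys.
(c) ksʀ: profile 1-3-7 — obeys.
(d) ʒŋ: profile 4-5 — obeys.
(e) sɾ: profile 3-7 — obeys.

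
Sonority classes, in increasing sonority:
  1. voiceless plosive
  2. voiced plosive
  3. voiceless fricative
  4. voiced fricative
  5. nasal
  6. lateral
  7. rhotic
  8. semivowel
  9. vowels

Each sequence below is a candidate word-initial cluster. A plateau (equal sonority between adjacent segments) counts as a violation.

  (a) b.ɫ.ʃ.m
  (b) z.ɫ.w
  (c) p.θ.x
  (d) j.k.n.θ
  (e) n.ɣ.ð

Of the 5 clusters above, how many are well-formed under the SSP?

1

(a) 2-6-3-5 → violates
(b) 4-6-8 → obeys
(c) 1-3-3 → violates
(d) 8-1-5-3 → violates
(e) 5-4-4 → violates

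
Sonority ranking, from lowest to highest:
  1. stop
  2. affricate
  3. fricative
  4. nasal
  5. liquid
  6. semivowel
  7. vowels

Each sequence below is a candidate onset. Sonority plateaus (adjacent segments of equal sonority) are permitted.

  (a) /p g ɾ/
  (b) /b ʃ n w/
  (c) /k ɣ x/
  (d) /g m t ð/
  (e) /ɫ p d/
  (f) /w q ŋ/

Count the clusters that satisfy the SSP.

(a) sonority 1-1-5: well-formed.
(b) sonority 1-3-4-6: well-formed.
(c) sonority 1-3-3: well-formed.
(d) sonority 1-4-1-3: ill-formed.
(e) sonority 5-1-1: ill-formed.
(f) sonority 6-1-4: ill-formed.

3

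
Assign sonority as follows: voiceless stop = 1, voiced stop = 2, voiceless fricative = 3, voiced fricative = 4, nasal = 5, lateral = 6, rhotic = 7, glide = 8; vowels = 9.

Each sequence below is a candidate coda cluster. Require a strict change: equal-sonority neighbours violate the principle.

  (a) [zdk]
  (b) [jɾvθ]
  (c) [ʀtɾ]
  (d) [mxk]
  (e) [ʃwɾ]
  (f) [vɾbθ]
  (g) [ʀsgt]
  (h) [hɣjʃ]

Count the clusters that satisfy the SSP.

4

(a) 4-2-1 → obeys
(b) 8-7-4-3 → obeys
(c) 7-1-7 → violates
(d) 5-3-1 → obeys
(e) 3-8-7 → violates
(f) 4-7-2-3 → violates
(g) 7-3-2-1 → obeys
(h) 3-4-8-3 → violates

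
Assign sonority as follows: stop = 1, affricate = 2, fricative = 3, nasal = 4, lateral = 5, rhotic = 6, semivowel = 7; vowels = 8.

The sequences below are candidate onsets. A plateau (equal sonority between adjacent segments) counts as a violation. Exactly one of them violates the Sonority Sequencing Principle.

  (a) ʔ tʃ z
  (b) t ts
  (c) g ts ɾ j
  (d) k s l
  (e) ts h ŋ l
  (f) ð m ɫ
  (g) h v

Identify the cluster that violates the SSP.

(a) ʔ tʃ z: profile 1-2-3 — obeys.
(b) t ts: profile 1-2 — obeys.
(c) g ts ɾ j: profile 1-2-6-7 — obeys.
(d) k s l: profile 1-3-5 — obeys.
(e) ts h ŋ l: profile 2-3-4-5 — obeys.
(f) ð m ɫ: profile 3-4-5 — obeys.
(g) h v: profile 3-3 — violates.

g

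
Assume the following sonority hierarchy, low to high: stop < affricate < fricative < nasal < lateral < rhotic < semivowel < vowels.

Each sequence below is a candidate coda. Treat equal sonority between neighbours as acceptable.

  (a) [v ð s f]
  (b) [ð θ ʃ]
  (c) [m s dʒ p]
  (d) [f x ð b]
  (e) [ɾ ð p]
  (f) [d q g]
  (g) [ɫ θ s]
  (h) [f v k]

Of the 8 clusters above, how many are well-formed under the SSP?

8

(a) sonority 3-3-3-3: well-formed.
(b) sonority 3-3-3: well-formed.
(c) sonority 4-3-2-1: well-formed.
(d) sonority 3-3-3-1: well-formed.
(e) sonority 6-3-1: well-formed.
(f) sonority 1-1-1: well-formed.
(g) sonority 5-3-3: well-formed.
(h) sonority 3-3-1: well-formed.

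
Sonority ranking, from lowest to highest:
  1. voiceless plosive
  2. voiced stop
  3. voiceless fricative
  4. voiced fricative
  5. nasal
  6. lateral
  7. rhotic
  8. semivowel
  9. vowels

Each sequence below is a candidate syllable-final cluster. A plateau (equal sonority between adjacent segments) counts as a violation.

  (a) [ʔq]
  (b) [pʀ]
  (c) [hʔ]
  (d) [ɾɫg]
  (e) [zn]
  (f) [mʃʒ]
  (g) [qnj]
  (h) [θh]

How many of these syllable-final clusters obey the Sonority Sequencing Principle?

(a) sonority 1-1: ill-formed.
(b) sonority 1-7: ill-formed.
(c) sonority 3-1: well-formed.
(d) sonority 7-6-2: well-formed.
(e) sonority 4-5: ill-formed.
(f) sonority 5-3-4: ill-formed.
(g) sonority 1-5-8: ill-formed.
(h) sonority 3-3: ill-formed.

2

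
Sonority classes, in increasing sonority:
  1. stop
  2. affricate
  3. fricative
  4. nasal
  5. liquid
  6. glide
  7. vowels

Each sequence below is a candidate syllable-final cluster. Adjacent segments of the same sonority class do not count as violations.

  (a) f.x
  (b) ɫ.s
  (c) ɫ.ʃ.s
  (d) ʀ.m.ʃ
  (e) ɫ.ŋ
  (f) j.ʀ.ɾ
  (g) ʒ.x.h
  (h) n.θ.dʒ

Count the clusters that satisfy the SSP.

(a) 3-3 → obeys
(b) 5-3 → obeys
(c) 5-3-3 → obeys
(d) 5-4-3 → obeys
(e) 5-4 → obeys
(f) 6-5-5 → obeys
(g) 3-3-3 → obeys
(h) 4-3-2 → obeys

8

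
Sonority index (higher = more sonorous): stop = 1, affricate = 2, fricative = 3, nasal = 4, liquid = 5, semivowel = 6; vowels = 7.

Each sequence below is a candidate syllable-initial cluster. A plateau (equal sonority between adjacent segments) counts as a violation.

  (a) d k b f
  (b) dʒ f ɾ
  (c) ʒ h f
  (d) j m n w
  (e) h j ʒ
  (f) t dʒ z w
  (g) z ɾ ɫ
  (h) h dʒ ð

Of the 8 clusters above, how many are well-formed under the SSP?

2

(a) sonority 1-1-1-3: ill-formed.
(b) sonority 2-3-5: well-formed.
(c) sonority 3-3-3: ill-formed.
(d) sonority 6-4-4-6: ill-formed.
(e) sonority 3-6-3: ill-formed.
(f) sonority 1-2-3-6: well-formed.
(g) sonority 3-5-5: ill-formed.
(h) sonority 3-2-3: ill-formed.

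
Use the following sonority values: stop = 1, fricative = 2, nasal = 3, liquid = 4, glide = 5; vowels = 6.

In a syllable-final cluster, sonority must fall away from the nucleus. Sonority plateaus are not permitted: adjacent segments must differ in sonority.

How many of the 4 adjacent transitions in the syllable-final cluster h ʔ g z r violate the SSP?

3

/h/ is a fricative (sonority 2).
/ʔ/ is a stop (sonority 1).
/g/ is a stop (sonority 1).
/z/ is a fricative (sonority 2).
/r/ is a liquid (sonority 4).
/h/→/ʔ/: 2→1 (falls) — ok.
/ʔ/→/g/: 1→1 (plateau) — violation.
/g/→/z/: 1→2 (does not fall) — violation.
/z/→/r/: 2→4 (does not fall) — violation.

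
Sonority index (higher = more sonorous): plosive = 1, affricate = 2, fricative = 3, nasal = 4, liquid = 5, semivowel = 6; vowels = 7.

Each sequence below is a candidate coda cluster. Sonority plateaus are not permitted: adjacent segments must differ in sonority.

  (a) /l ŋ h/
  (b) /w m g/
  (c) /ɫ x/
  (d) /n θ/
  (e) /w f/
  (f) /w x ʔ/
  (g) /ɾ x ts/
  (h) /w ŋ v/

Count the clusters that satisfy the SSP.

(a) /l ŋ h/: profile 5-4-3 — obeys.
(b) /w m g/: profile 6-4-1 — obeys.
(c) /ɫ x/: profile 5-3 — obeys.
(d) /n θ/: profile 4-3 — obeys.
(e) /w f/: profile 6-3 — obeys.
(f) /w x ʔ/: profile 6-3-1 — obeys.
(g) /ɾ x ts/: profile 5-3-2 — obeys.
(h) /w ŋ v/: profile 6-4-3 — obeys.

8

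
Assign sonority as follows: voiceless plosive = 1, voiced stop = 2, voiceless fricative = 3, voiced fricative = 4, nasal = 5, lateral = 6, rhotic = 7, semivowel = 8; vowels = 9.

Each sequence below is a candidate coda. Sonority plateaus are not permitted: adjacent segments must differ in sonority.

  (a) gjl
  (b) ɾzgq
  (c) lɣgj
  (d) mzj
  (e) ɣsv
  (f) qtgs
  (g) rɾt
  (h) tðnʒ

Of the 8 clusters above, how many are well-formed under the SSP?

1

(a) 2-8-6 → violates
(b) 7-4-2-1 → obeys
(c) 6-4-2-8 → violates
(d) 5-4-8 → violates
(e) 4-3-4 → violates
(f) 1-1-2-3 → violates
(g) 7-7-1 → violates
(h) 1-4-5-4 → violates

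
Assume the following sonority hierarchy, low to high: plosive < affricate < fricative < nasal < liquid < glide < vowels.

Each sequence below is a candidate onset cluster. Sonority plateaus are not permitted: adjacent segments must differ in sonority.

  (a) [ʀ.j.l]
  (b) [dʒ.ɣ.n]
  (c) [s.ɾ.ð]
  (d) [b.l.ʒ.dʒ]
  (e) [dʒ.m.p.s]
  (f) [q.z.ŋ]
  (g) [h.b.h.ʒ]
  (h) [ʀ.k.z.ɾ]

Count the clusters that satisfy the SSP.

(a) 5-6-5 → violates
(b) 2-3-4 → obeys
(c) 3-5-3 → violates
(d) 1-5-3-2 → violates
(e) 2-4-1-3 → violates
(f) 1-3-4 → obeys
(g) 3-1-3-3 → violates
(h) 5-1-3-5 → violates

2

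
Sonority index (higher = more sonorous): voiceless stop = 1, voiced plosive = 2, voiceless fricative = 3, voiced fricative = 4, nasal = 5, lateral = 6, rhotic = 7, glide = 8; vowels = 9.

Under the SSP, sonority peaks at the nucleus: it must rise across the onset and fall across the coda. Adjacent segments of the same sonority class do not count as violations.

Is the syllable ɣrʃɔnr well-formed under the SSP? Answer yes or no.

Onset: /ɣ/ is a voiced fricative (sonority 4), /r/ is a rhotic (sonority 7), /ʃ/ is a voiceless fricative (sonority 3); then the nucleus /ɔ/ (sonority 9).
Onset profile 4-7-3-9 — does not rise throughout.
Coda: /n/ is a nasal (sonority 5), /r/ is a rhotic (sonority 7).
Coda profile 9-5-7 — does not fall throughout.

no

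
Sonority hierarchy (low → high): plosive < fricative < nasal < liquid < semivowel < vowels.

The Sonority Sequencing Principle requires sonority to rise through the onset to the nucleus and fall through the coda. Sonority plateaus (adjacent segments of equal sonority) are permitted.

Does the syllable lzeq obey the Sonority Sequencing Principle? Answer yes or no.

no

Onset: /l/ is a liquid (sonority 4), /z/ is a fricative (sonority 2); then the nucleus /e/ (sonority 6).
Onset profile 4-2-6 — does not rise throughout.
Coda: /q/ is a plosive (sonority 1).
Coda profile 6-1 — falls from the nucleus.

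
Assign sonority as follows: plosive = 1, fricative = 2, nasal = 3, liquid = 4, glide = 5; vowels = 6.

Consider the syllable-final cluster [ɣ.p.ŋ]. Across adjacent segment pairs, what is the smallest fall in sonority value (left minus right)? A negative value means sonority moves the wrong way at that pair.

-2

/ɣ/: fricative = 2.
/p/: plosive = 1.
/ŋ/: nasal = 3.
/ɣ/→/p/: change +1.
/p/→/ŋ/: change -2.
Minimum = -2.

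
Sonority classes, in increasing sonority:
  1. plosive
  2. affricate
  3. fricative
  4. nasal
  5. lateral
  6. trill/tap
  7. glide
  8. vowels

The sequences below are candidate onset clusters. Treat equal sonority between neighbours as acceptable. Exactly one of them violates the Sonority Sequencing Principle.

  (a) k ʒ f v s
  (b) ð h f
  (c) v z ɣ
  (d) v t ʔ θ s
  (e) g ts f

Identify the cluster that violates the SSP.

d

(a) 1-3-3-3-3 → obeys
(b) 3-3-3 → obeys
(c) 3-3-3 → obeys
(d) 3-1-1-3-3 → violates
(e) 1-2-3 → obeys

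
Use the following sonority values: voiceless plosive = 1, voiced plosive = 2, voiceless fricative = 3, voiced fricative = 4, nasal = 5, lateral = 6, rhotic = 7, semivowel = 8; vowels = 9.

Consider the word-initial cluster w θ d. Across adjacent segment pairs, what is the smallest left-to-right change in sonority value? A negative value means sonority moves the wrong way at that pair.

/w/ is a semivowel (sonority 8).
/θ/ is a voiceless fricative (sonority 3).
/d/ is a voiced plosive (sonority 2).
/w/→/θ/: change -5.
/θ/→/d/: change -1.
Minimum = -5.

-5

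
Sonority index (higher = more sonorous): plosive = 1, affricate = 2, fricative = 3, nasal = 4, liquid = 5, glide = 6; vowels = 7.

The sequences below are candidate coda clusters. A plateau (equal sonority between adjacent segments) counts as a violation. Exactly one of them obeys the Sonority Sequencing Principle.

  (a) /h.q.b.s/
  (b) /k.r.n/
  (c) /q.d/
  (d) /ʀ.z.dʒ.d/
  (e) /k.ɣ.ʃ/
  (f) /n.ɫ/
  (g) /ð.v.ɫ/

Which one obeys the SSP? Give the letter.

(a) 3-1-1-3 → violates
(b) 1-5-4 → violates
(c) 1-1 → violates
(d) 5-3-2-1 → obeys
(e) 1-3-3 → violates
(f) 4-5 → violates
(g) 3-3-5 → violates

d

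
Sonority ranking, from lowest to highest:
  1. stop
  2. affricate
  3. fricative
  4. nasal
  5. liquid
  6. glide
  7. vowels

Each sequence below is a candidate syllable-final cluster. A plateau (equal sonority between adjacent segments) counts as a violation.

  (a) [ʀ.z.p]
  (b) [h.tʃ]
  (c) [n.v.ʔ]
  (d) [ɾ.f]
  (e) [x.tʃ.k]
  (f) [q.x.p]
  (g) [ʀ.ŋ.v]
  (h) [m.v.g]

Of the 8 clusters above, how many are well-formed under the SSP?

(a) sonority 5-3-1: well-formed.
(b) sonority 3-2: well-formed.
(c) sonority 4-3-1: well-formed.
(d) sonority 5-3: well-formed.
(e) sonority 3-2-1: well-formed.
(f) sonority 1-3-1: ill-formed.
(g) sonority 5-4-3: well-formed.
(h) sonority 4-3-1: well-formed.

7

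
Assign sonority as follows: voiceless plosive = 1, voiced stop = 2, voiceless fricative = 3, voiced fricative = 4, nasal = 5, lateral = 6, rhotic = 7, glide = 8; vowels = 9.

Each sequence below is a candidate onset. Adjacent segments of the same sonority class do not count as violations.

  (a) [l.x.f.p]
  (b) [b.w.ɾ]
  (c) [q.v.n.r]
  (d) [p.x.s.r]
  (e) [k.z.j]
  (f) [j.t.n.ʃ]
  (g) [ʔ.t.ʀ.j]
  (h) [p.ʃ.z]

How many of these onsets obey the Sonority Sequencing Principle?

(a) 6-3-3-1 → violates
(b) 2-8-7 → violates
(c) 1-4-5-7 → obeys
(d) 1-3-3-7 → obeys
(e) 1-4-8 → obeys
(f) 8-1-5-3 → violates
(g) 1-1-7-8 → obeys
(h) 1-3-4 → obeys

5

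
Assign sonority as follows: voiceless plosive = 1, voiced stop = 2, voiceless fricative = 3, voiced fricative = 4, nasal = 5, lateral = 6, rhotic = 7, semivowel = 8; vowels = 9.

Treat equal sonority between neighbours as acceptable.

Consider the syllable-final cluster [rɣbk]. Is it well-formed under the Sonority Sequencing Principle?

/r/ is a rhotic (sonority 7).
/ɣ/ is a voiced fricative (sonority 4).
/b/ is a voiced stop (sonority 2).
/k/ is a voiceless plosive (sonority 1).
The profile 7-4-2-1 strictly falls, so the syllable-final cluster satisfies the SSP.

yes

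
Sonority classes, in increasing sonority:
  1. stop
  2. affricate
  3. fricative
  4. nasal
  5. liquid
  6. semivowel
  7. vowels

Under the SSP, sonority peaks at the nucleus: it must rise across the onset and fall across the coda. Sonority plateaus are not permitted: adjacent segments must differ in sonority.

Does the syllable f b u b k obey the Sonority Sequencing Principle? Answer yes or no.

Onset: /f/ is a fricative (sonority 3), /b/ is a stop (sonority 1); then the nucleus /u/ (sonority 7).
Onset profile 3-1-7 — does not strictly rise throughout.
Coda: /b/ is a stop (sonority 1), /k/ is a stop (sonority 1).
Coda profile 7-1-1 — does not strictly fall throughout.

no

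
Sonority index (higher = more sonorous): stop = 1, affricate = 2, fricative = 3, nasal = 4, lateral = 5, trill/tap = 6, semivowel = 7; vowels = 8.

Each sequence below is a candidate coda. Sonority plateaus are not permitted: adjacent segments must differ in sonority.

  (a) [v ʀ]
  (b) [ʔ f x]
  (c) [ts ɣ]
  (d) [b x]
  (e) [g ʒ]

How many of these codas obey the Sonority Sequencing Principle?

(a) 3-6 → violates
(b) 1-3-3 → violates
(c) 2-3 → violates
(d) 1-3 → violates
(e) 1-3 → violates

0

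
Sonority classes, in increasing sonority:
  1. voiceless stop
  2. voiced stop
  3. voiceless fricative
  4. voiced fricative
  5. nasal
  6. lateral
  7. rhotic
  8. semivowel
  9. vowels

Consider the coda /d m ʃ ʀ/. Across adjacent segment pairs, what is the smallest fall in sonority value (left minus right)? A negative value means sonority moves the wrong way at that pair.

/d/ is a voiced stop (sonority 2).
/m/ is a nasal (sonority 5).
/ʃ/ is a voiceless fricative (sonority 3).
/ʀ/ is a rhotic (sonority 7).
/d/→/m/: change -3.
/m/→/ʃ/: change +2.
/ʃ/→/ʀ/: change -4.
Minimum = -4.

-4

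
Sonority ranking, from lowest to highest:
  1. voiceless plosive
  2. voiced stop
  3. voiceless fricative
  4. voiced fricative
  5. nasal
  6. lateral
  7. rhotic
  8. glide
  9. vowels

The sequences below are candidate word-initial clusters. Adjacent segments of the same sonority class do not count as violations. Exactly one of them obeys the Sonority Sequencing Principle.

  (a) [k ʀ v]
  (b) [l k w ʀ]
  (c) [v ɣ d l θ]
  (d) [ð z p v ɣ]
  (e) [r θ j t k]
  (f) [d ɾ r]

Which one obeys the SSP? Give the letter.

f

(a) 1-7-4 → violates
(b) 6-1-8-7 → violates
(c) 4-4-2-6-3 → violates
(d) 4-4-1-4-4 → violates
(e) 7-3-8-1-1 → violates
(f) 2-7-7 → obeys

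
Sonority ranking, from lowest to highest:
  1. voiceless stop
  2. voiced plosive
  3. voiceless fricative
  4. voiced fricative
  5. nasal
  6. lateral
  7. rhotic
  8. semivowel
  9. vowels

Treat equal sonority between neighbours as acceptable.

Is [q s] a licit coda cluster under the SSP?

no

/q/ — voiceless stop, sonority 1.
/s/ — voiceless fricative, sonority 3.
The profile is 1-3. Between /q/ (1) and /s/ (3) sonority does not fall, so the cluster violates the SSP.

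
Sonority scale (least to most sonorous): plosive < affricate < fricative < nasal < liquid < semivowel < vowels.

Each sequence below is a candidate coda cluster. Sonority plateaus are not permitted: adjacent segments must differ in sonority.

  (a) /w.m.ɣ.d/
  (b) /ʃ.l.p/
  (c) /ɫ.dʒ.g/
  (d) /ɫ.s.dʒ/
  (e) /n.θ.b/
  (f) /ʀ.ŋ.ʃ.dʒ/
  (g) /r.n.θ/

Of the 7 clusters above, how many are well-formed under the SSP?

(a) /w.m.ɣ.d/: profile 6-4-3-1 — obeys.
(b) /ʃ.l.p/: profile 3-5-1 — violates.
(c) /ɫ.dʒ.g/: profile 5-2-1 — obeys.
(d) /ɫ.s.dʒ/: profile 5-3-2 — obeys.
(e) /n.θ.b/: profile 4-3-1 — obeys.
(f) /ʀ.ŋ.ʃ.dʒ/: profile 5-4-3-2 — obeys.
(g) /r.n.θ/: profile 5-4-3 — obeys.

6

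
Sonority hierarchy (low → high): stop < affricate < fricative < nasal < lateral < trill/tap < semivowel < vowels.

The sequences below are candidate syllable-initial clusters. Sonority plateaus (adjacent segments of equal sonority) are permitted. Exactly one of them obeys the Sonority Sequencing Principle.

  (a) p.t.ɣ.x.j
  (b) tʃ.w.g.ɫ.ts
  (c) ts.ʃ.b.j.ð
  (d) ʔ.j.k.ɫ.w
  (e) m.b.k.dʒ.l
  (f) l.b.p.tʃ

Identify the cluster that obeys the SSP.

(a) sonority 1-1-3-3-7: well-formed.
(b) sonority 2-7-1-5-2: ill-formed.
(c) sonority 2-3-1-7-3: ill-formed.
(d) sonority 1-7-1-5-7: ill-formed.
(e) sonority 4-1-1-2-5: ill-formed.
(f) sonority 5-1-1-2: ill-formed.

a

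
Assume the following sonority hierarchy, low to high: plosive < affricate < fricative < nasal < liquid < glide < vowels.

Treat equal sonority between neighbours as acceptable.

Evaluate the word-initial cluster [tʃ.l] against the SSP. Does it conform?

/tʃ/: affricate = 2.
/l/: liquid = 5.
The profile 2-5 strictly rises, so the word-initial cluster satisfies the SSP.

yes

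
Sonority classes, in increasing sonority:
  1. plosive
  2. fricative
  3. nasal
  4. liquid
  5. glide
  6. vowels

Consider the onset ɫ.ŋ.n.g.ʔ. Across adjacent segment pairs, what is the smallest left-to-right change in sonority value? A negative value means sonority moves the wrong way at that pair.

-2

/ɫ/ is a liquid (sonority 4).
/ŋ/ is a nasal (sonority 3).
/n/ is a nasal (sonority 3).
/g/ is a plosive (sonority 1).
/ʔ/ is a plosive (sonority 1).
/ɫ/→/ŋ/: change -1.
/ŋ/→/n/: change +0.
/n/→/g/: change -2.
/g/→/ʔ/: change +0.
Minimum = -2.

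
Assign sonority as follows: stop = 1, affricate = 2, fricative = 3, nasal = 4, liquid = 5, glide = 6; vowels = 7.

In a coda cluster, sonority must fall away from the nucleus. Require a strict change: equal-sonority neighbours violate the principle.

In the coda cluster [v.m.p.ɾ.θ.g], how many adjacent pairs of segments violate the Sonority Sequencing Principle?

/v/ — fricative, sonority 3.
/m/ — nasal, sonority 4.
/p/ — stop, sonority 1.
/ɾ/ — liquid, sonority 5.
/θ/ — fricative, sonority 3.
/g/ — stop, sonority 1.
/v/→/m/: 3→4 (does not fall) — violation.
/m/→/p/: 4→1 (falls) — ok.
/p/→/ɾ/: 1→5 (does not fall) — violation.
/ɾ/→/θ/: 5→3 (falls) — ok.
/θ/→/g/: 3→1 (falls) — ok.

2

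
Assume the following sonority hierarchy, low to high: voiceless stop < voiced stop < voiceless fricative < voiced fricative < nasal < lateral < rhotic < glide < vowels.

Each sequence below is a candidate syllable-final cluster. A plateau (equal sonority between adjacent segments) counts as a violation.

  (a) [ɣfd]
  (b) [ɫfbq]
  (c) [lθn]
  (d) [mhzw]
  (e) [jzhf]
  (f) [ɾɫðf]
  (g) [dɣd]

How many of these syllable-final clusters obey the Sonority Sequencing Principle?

(a) sonority 4-3-2: well-formed.
(b) sonority 6-3-2-1: well-formed.
(c) sonority 6-3-5: ill-formed.
(d) sonority 5-3-4-8: ill-formed.
(e) sonority 8-4-3-3: ill-formed.
(f) sonority 7-6-4-3: well-formed.
(g) sonority 2-4-2: ill-formed.

3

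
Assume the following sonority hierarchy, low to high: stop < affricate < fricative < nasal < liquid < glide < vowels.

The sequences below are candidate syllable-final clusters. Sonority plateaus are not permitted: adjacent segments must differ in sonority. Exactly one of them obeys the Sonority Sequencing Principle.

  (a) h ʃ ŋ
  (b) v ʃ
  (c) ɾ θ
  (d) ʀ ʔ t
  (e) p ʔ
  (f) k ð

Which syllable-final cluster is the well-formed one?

c

(a) sonority 3-3-4: ill-formed.
(b) sonority 3-3: ill-formed.
(c) sonority 5-3: well-formed.
(d) sonority 5-1-1: ill-formed.
(e) sonority 1-1: ill-formed.
(f) sonority 1-3: ill-formed.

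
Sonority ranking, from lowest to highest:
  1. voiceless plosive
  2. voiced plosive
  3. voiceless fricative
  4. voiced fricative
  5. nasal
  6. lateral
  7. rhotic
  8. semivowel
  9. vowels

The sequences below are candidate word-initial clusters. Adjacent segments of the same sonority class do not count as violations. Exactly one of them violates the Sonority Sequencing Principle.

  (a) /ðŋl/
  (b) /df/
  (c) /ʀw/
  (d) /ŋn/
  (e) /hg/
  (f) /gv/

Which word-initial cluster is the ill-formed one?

e

(a) 4-5-6 → obeys
(b) 2-3 → obeys
(c) 7-8 → obeys
(d) 5-5 → obeys
(e) 3-2 → violates
(f) 2-4 → obeys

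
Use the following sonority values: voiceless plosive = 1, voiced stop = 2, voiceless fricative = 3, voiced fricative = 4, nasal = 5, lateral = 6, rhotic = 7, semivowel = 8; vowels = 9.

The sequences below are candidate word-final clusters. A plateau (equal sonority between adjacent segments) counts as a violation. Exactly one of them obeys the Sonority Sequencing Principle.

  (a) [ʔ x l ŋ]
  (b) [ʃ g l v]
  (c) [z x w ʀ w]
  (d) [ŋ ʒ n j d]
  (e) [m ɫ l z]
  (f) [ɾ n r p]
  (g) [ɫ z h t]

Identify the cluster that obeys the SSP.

g

(a) 1-3-6-5 → violates
(b) 3-2-6-4 → violates
(c) 4-3-8-7-8 → violates
(d) 5-4-5-8-2 → violates
(e) 5-6-6-4 → violates
(f) 7-5-7-1 → violates
(g) 6-4-3-1 → obeys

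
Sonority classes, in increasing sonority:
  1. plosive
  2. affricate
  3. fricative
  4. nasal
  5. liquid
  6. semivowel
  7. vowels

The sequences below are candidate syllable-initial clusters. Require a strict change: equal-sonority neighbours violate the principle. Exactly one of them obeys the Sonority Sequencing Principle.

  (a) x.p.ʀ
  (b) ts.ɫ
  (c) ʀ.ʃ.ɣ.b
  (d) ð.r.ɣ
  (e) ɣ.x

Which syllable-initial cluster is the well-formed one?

(a) x.p.ʀ: profile 3-1-5 — violates.
(b) ts.ɫ: profile 2-5 — obeys.
(c) ʀ.ʃ.ɣ.b: profile 5-3-3-1 — violates.
(d) ð.r.ɣ: profile 3-5-3 — violates.
(e) ɣ.x: profile 3-3 — violates.

b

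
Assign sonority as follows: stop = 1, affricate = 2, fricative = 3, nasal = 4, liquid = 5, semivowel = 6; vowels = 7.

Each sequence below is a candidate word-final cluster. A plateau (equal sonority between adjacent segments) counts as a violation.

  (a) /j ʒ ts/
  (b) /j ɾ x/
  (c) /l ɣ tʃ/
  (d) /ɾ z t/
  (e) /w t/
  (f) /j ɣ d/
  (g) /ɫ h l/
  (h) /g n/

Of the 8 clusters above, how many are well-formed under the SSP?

6

(a) sonority 6-3-2: well-formed.
(b) sonority 6-5-3: well-formed.
(c) sonority 5-3-2: well-formed.
(d) sonority 5-3-1: well-formed.
(e) sonority 6-1: well-formed.
(f) sonority 6-3-1: well-formed.
(g) sonority 5-3-5: ill-formed.
(h) sonority 1-4: ill-formed.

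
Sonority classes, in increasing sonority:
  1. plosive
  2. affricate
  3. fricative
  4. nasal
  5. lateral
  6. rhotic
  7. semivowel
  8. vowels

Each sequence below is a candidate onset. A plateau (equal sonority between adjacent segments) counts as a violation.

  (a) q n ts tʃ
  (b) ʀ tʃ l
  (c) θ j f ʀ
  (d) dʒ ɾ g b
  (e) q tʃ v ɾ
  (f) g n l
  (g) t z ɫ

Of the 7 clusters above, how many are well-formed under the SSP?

3

(a) q n ts tʃ: profile 1-4-2-2 — violates.
(b) ʀ tʃ l: profile 6-2-5 — violates.
(c) θ j f ʀ: profile 3-7-3-6 — violates.
(d) dʒ ɾ g b: profile 2-6-1-1 — violates.
(e) q tʃ v ɾ: profile 1-2-3-6 — obeys.
(f) g n l: profile 1-4-5 — obeys.
(g) t z ɫ: profile 1-3-5 — obeys.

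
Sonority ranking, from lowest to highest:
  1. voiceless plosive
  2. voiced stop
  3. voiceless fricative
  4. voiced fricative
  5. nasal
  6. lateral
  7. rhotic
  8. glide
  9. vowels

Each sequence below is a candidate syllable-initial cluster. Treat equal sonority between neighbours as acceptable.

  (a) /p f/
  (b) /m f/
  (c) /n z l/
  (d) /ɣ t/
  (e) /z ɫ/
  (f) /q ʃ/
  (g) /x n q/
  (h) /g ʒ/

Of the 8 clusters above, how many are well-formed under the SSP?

4

(a) /p f/: profile 1-3 — obeys.
(b) /m f/: profile 5-3 — violates.
(c) /n z l/: profile 5-4-6 — violates.
(d) /ɣ t/: profile 4-1 — violates.
(e) /z ɫ/: profile 4-6 — obeys.
(f) /q ʃ/: profile 1-3 — obeys.
(g) /x n q/: profile 3-5-1 — violates.
(h) /g ʒ/: profile 2-4 — obeys.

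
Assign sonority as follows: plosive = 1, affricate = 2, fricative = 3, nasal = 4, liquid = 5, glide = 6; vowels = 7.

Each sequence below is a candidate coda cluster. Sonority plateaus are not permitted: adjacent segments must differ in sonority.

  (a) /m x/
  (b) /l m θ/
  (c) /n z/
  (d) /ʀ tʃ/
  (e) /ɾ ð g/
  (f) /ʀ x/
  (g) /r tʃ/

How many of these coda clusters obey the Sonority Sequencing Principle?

7

(a) /m x/: profile 4-3 — obeys.
(b) /l m θ/: profile 5-4-3 — obeys.
(c) /n z/: profile 4-3 — obeys.
(d) /ʀ tʃ/: profile 5-2 — obeys.
(e) /ɾ ð g/: profile 5-3-1 — obeys.
(f) /ʀ x/: profile 5-3 — obeys.
(g) /r tʃ/: profile 5-2 — obeys.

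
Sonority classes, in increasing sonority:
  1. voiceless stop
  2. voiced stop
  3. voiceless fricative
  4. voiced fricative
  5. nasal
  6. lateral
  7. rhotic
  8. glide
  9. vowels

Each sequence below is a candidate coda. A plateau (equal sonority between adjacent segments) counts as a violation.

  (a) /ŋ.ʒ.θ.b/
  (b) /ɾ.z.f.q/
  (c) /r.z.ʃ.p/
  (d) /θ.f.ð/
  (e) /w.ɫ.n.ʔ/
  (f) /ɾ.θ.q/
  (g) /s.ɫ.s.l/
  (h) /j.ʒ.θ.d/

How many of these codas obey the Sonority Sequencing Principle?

(a) 5-4-3-2 → obeys
(b) 7-4-3-1 → obeys
(c) 7-4-3-1 → obeys
(d) 3-3-4 → violates
(e) 8-6-5-1 → obeys
(f) 7-3-1 → obeys
(g) 3-6-3-6 → violates
(h) 8-4-3-2 → obeys

6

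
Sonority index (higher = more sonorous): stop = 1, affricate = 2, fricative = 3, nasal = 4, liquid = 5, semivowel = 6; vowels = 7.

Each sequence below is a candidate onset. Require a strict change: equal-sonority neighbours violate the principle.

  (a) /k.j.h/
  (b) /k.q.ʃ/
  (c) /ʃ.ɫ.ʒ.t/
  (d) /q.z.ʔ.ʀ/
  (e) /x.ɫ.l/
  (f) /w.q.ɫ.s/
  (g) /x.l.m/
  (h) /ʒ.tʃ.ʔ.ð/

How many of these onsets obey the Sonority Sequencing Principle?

(a) sonority 1-6-3: ill-formed.
(b) sonority 1-1-3: ill-formed.
(c) sonority 3-5-3-1: ill-formed.
(d) sonority 1-3-1-5: ill-formed.
(e) sonority 3-5-5: ill-formed.
(f) sonority 6-1-5-3: ill-formed.
(g) sonority 3-5-4: ill-formed.
(h) sonority 3-2-1-3: ill-formed.

0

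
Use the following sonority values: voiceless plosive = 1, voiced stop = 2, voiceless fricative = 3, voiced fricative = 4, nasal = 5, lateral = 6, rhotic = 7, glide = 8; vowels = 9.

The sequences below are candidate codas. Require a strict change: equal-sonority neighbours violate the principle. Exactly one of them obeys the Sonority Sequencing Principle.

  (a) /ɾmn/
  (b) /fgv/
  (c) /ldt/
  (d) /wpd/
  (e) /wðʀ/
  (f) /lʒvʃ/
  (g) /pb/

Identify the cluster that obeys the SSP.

c

(a) /ɾmn/: profile 7-5-5 — violates.
(b) /fgv/: profile 3-2-4 — violates.
(c) /ldt/: profile 6-2-1 — obeys.
(d) /wpd/: profile 8-1-2 — violates.
(e) /wðʀ/: profile 8-4-7 — violates.
(f) /lʒvʃ/: profile 6-4-4-3 — violates.
(g) /pb/: profile 1-2 — violates.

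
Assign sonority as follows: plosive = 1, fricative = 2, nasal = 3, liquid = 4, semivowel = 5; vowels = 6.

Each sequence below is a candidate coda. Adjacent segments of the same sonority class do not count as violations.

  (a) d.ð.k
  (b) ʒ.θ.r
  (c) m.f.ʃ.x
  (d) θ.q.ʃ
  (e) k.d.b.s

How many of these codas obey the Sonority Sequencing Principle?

1

(a) 1-2-1 → violates
(b) 2-2-4 → violates
(c) 3-2-2-2 → obeys
(d) 2-1-2 → violates
(e) 1-1-1-2 → violates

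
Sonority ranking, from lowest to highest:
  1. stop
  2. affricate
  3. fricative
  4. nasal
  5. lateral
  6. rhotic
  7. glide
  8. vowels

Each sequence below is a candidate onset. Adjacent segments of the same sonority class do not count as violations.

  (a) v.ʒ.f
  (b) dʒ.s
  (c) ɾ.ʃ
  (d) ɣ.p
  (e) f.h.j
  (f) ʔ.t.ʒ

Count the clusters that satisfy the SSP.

4

(a) v.ʒ.f: profile 3-3-3 — obeys.
(b) dʒ.s: profile 2-3 — obeys.
(c) ɾ.ʃ: profile 6-3 — violates.
(d) ɣ.p: profile 3-1 — violates.
(e) f.h.j: profile 3-3-7 — obeys.
(f) ʔ.t.ʒ: profile 1-1-3 — obeys.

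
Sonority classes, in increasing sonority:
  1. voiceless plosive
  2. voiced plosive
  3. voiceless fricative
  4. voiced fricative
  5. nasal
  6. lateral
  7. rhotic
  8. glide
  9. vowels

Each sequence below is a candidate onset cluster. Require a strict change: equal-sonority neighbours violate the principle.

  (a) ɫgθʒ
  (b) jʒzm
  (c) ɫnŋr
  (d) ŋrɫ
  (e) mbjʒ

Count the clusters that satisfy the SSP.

0

(a) sonority 6-2-3-4: ill-formed.
(b) sonority 8-4-4-5: ill-formed.
(c) sonority 6-5-5-7: ill-formed.
(d) sonority 5-7-6: ill-formed.
(e) sonority 5-2-8-4: ill-formed.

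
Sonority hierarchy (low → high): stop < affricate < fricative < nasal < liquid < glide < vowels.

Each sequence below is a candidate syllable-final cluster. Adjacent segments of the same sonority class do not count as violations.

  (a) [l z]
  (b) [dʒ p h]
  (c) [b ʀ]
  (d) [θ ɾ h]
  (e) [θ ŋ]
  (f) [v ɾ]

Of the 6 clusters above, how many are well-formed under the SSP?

(a) 5-3 → obeys
(b) 2-1-3 → violates
(c) 1-5 → violates
(d) 3-5-3 → violates
(e) 3-4 → violates
(f) 3-5 → violates

1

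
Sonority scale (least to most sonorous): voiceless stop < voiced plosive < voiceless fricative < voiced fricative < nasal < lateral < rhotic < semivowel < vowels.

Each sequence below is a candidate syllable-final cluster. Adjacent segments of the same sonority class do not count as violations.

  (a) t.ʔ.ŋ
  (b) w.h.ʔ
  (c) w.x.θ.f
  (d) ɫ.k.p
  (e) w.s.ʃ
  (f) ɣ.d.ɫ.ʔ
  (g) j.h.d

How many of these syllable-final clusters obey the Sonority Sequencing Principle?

(a) sonority 1-1-5: ill-formed.
(b) sonority 8-3-1: well-formed.
(c) sonority 8-3-3-3: well-formed.
(d) sonority 6-1-1: well-formed.
(e) sonority 8-3-3: well-formed.
(f) sonority 4-2-6-1: ill-formed.
(g) sonority 8-3-2: well-formed.

5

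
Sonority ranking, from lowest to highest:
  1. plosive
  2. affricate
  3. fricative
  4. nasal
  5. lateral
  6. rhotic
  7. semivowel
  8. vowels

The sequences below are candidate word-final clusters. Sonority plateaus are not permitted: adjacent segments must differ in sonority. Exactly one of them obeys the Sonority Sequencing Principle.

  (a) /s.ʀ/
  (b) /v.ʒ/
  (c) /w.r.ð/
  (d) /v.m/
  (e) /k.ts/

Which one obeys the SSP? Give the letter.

c

(a) /s.ʀ/: profile 3-6 — violates.
(b) /v.ʒ/: profile 3-3 — violates.
(c) /w.r.ð/: profile 7-6-3 — obeys.
(d) /v.m/: profile 3-4 — violates.
(e) /k.ts/: profile 1-2 — violates.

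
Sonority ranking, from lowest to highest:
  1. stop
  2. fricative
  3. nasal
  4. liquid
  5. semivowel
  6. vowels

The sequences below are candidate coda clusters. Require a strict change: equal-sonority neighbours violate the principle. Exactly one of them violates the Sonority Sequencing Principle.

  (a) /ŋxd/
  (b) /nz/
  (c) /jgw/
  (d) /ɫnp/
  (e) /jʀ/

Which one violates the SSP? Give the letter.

c

(a) /ŋxd/: profile 3-2-1 — obeys.
(b) /nz/: profile 3-2 — obeys.
(c) /jgw/: profile 5-1-5 — violates.
(d) /ɫnp/: profile 4-3-1 — obeys.
(e) /jʀ/: profile 5-4 — obeys.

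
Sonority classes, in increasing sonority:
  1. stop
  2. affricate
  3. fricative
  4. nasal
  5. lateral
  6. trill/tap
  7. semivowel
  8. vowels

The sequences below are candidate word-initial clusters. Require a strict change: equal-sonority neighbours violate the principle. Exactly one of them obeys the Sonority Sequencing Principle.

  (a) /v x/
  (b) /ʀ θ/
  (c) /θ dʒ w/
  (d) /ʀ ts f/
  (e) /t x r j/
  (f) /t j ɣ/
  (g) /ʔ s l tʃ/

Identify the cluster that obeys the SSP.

(a) 3-3 → violates
(b) 6-3 → violates
(c) 3-2-7 → violates
(d) 6-2-3 → violates
(e) 1-3-6-7 → obeys
(f) 1-7-3 → violates
(g) 1-3-5-2 → violates

e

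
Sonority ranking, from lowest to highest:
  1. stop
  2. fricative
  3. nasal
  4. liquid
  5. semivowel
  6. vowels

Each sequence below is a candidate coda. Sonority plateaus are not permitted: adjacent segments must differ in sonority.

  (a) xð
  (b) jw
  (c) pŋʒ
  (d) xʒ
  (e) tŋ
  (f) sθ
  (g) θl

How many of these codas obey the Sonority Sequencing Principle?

(a) xð: profile 2-2 — violates.
(b) jw: profile 5-5 — violates.
(c) pŋʒ: profile 1-3-2 — violates.
(d) xʒ: profile 2-2 — violates.
(e) tŋ: profile 1-3 — violates.
(f) sθ: profile 2-2 — violates.
(g) θl: profile 2-4 — violates.

0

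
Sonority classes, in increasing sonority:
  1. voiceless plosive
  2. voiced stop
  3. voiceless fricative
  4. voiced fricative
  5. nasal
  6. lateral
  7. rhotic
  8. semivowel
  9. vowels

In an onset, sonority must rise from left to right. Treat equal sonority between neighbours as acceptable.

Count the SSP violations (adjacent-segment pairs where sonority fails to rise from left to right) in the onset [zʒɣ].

0

/z/ is a voiced fricative (sonority 4).
/ʒ/ is a voiced fricative (sonority 4).
/ɣ/ is a voiced fricative (sonority 4).
/z/→/ʒ/: 4→4 (plateau, allowed) — ok.
/ʒ/→/ɣ/: 4→4 (plateau, allowed) — ok.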